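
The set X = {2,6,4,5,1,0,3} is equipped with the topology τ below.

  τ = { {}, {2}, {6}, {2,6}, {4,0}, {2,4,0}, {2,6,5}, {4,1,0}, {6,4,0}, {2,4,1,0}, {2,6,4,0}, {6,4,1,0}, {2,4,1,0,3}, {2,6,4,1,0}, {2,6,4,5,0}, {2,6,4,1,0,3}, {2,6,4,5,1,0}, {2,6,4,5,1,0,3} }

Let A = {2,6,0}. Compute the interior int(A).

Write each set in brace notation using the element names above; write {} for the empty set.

{2,6}

U open, U⊆A: {}, {6}, {2}, {2,6}. int(A) = ⋃ = {2,6}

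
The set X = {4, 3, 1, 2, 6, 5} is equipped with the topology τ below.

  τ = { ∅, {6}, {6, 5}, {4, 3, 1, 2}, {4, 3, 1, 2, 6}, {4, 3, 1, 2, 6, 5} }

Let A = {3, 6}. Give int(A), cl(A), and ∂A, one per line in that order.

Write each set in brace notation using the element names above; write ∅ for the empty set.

opens ⊆ A: ∅, {6}; union → int = {6}
complement {4, 1, 2, 5}; its interior ∅; cl(A) = X∖∅ = {4, 3, 1, 2, 6, 5}
boundary = {4, 3, 1, 2, 6, 5} ∖ {6} = {4, 3, 1, 2, 5}

int(A) = {6}
cl(A)  = {4, 3, 1, 2, 6, 5}
∂A     = {4, 3, 1, 2, 5}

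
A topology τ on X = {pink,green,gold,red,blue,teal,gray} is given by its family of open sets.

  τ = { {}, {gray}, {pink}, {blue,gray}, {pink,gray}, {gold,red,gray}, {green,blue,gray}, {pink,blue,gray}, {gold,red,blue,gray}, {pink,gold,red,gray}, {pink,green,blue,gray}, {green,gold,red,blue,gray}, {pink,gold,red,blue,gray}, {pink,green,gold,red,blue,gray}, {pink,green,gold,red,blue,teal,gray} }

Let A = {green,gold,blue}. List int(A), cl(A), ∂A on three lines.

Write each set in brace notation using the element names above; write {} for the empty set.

int(A) = {}
cl(A)  = {green,gold,red,blue,teal}
∂A     = {green,gold,red,blue,teal}

open subsets of A: {}; so int(A) = {}
closure: X∖int(X∖A) = X∖{pink,gray} = {green,gold,red,blue,teal}
∂A = {green,gold,red,blue,teal} minus {} = {green,gold,red,blue,teal}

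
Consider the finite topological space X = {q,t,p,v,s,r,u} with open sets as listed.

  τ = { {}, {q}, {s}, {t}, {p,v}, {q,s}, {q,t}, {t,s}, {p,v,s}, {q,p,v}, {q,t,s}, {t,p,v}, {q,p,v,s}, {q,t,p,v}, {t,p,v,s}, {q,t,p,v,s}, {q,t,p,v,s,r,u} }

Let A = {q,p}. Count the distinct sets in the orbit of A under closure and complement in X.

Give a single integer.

10

complement {t,v,s,r,u}; its interior {t,s}; cl(A) = X∖{t,s} = {q,p,v,r,u}
With k = closure, c = complement:
  1. A     = {q,p}
  2. kA    = {q,p,v,r,u}
  3. cA    = {t,v,s,r,u}
  4. ckA   = {t,s}
  5. kcA   = {t,p,v,s,r,u}
  6. kckA  = {t,s,r,u}
  7. ckcA  = {q}
  8. ckckA = {q,p,v}
  9. kckcA = {q,r,u}
  10. ckckcA = {t,p,v,s}
k, c of each give nothing new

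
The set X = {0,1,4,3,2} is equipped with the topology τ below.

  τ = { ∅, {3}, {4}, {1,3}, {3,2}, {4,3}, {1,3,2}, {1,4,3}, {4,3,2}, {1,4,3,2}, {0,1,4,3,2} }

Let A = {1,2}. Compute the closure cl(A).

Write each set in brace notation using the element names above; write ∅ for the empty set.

{0,1,2}

complement {0,4,3}; its interior {4,3}; cl(A) = X∖{4,3} = {0,1,2}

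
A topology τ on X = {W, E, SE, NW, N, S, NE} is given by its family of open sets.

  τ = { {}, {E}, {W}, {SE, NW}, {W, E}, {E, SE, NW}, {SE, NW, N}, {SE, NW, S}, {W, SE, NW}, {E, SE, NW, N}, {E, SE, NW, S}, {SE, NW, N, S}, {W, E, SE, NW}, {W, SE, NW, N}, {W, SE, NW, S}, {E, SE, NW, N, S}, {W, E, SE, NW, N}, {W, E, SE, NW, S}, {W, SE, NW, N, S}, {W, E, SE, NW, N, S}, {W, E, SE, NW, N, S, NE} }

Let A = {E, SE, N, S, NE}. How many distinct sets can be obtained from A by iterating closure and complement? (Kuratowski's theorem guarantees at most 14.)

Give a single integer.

closure: X∖int(X∖A) = X∖{W} = {E, SE, NW, N, S, NE}
Let k=closure and c=complement:
  1. A     = {E, SE, N, S, NE}
  2. kA    = {E, SE, NW, N, S, NE}
  3. cA    = {W, NW}
  4. ckA   = {W}
  5. kcA   = {W, SE, NW, N, S, NE}
  6. kckA  = {W, NE}
  7. ckcA  = {E}
  8. ckckA = {E, SE, NW, N, S}
  9. kckcA = {E, NE}
  10. ckckcA = {W, SE, NW, N, S}
— saturated at 10

10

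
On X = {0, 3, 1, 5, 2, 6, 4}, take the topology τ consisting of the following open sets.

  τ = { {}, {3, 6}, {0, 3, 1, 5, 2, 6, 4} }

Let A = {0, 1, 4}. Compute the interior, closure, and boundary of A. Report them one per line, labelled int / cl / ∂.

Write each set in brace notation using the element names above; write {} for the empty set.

interior: largest open inside A is {} (from {})
cl via duality: int({3, 5, 2, 6}) = {3, 6}, so X∖{3, 6} = {0, 1, 5, 2, 4}
cl∖int = {0, 1, 5, 2, 4}

int(A) = {}
cl(A)  = {0, 1, 5, 2, 4}
∂A     = {0, 1, 5, 2, 4}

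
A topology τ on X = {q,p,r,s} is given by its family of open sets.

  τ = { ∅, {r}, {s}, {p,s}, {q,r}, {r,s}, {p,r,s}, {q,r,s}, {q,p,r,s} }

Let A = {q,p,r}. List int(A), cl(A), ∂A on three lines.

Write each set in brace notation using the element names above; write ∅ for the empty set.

open subsets of A: ∅, {r}, {q,r}; so int(A) = {q,r}
closure: X∖int(X∖A) = X∖{s} = {q,p,r}
∂A = {q,p,r} minus {q,r} = {p}

int(A) = {q,r}
cl(A)  = {q,p,r}
∂A     = {p}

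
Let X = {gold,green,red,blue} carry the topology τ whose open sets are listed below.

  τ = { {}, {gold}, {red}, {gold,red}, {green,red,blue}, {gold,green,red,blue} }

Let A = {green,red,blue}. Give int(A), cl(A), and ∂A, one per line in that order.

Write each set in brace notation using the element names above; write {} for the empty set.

interior: largest open inside A is {green,red,blue} (from {}, {red}, {green,red,blue})
cl via duality: int({gold}) = {gold}, so X∖{gold} = {green,red,blue}
cl∖int = {}

int(A) = {green,red,blue}
cl(A)  = {green,red,blue}
∂A     = {}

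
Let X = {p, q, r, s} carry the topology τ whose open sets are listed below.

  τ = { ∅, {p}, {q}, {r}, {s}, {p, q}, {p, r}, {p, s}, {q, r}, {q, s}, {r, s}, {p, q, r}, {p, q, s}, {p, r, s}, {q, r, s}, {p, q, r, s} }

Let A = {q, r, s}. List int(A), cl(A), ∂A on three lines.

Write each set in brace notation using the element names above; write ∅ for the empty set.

int(A) = {q, r, s}
cl(A)  = {q, r, s}
∂A     = ∅

U open, U⊆A: ∅, {q}, {r}, {s}, {q, r}, {r, s}, {q, s}, {q, r, s}. int(A) = ⋃ = {q, r, s}
X∖A={p}, int(X∖A)={p}, hence cl(A)={q, r, s}
∂A: remove int from cl → ∅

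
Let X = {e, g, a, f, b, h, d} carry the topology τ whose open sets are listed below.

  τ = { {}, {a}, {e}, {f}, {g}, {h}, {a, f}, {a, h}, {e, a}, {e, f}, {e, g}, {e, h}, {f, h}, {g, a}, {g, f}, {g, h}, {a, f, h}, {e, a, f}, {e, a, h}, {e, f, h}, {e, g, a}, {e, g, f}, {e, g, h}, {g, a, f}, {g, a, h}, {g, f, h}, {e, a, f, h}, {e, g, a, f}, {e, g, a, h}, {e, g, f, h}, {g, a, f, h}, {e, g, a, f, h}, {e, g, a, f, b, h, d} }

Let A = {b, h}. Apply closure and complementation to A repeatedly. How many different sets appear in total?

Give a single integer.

complement {e, g, a, f, d}; its interior {e, g, a, f}; cl(A) = X∖{e, g, a, f} = {b, h, d}
With k = closure, c = complement:
  1. A     = {b, h}
  2. kA    = {b, h, d}
  3. cA    = {e, g, a, f, d}
  4. ckA   = {e, g, a, f}
  5. kcA   = {e, g, a, f, b, d}
  6. ckcA  = {h}
k, c of each give nothing new

6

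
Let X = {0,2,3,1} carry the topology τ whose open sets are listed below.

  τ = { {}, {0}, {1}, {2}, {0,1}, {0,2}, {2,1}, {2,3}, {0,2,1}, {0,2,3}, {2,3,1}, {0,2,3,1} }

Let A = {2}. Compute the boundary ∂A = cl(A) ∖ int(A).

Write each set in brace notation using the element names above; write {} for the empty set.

{3}

U open, U⊆A: {}, {2}. int(A) = ⋃ = {2}
X∖A={0,3,1}, int(X∖A)={0,1}, hence cl(A)={2,3}
∂A: remove int from cl → {3}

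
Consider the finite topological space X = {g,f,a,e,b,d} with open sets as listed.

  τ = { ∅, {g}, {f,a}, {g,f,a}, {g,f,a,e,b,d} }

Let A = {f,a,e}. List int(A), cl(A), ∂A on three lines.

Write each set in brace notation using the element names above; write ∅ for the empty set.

int(A) = {f,a}
cl(A)  = {f,a,e,b,d}
∂A     = {e,b,d}

interior: largest open inside A is {f,a} (from ∅, {f,a})
cl via duality: int({g,b,d}) = {g}, so X∖{g} = {f,a,e,b,d}
cl∖int = {e,b,d}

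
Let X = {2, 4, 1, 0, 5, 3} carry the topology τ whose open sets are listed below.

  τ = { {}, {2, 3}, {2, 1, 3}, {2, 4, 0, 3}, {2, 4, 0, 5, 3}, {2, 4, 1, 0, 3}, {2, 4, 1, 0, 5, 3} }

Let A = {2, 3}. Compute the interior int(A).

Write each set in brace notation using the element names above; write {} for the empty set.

open subsets of A: {}, {2, 3}; so int(A) = {2, 3}

{2, 3}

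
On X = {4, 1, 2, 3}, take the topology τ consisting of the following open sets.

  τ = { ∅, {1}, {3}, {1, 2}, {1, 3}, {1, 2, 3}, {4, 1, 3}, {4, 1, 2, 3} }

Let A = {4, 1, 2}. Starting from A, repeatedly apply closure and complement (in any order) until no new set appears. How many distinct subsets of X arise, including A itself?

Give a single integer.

X∖A={3}, int(X∖A)={3}, hence cl(A)={4, 1, 2}
Orbit (k=closure, c=complement):
  1. A     = {4, 1, 2}
  2. cA    = {3}
  3. kcA   = {4, 3}
  4. ckcA  = {1, 2}
(closed under both — stop)

4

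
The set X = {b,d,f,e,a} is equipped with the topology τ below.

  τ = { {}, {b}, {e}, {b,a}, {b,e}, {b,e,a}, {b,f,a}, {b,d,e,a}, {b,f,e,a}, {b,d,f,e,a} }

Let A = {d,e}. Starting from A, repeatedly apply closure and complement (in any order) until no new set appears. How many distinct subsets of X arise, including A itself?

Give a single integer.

4

cl via duality: int({b,f,a}) = {b,f,a}, so X∖{b,f,a} = {d,e}
Write k for closure, c for complement:
  1. A     = {d,e}
  2. cA    = {b,f,a}
  3. kcA   = {b,d,f,a}
  4. ckcA  = {e}
applying k or c yields no new set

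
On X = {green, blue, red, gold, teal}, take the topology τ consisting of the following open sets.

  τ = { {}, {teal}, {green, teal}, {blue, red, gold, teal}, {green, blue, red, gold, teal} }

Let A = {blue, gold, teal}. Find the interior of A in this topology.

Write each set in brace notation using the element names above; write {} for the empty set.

{teal}

open subsets of A: {}, {teal}; so int(A) = {teal}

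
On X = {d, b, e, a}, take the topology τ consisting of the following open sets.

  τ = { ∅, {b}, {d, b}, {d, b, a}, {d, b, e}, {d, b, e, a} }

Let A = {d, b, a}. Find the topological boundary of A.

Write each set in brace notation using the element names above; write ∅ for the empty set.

{e}

open subsets of A: ∅, {b}, {d, b}, {d, b, a}; so int(A) = {d, b, a}
closure: X∖int(X∖A) = X∖∅ = {d, b, e, a}
∂A = {d, b, e, a} minus {d, b, a} = {e}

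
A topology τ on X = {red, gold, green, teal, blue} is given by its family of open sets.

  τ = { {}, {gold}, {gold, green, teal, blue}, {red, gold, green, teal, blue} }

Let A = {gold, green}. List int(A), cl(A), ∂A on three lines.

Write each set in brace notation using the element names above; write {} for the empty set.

opens ⊆ A: {}, {gold}; union → int = {gold}
complement {red, teal, blue}; its interior {}; cl(A) = X∖{} = {red, gold, green, teal, blue}
boundary = {red, gold, green, teal, blue} ∖ {gold} = {red, green, teal, blue}

int(A) = {gold}
cl(A)  = {red, gold, green, teal, blue}
∂A     = {red, green, teal, blue}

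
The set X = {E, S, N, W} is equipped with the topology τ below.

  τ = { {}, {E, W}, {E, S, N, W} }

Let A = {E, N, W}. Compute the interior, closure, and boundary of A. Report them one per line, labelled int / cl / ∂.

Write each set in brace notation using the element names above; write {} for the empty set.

int(A) = {E, W}
cl(A)  = {E, S, N, W}
∂A     = {S, N}

U open, U⊆A: {}, {E, W}. int(A) = ⋃ = {E, W}
X∖A={S}, int(X∖A)={}, hence cl(A)={E, S, N, W}
∂A: remove int from cl → {S, N}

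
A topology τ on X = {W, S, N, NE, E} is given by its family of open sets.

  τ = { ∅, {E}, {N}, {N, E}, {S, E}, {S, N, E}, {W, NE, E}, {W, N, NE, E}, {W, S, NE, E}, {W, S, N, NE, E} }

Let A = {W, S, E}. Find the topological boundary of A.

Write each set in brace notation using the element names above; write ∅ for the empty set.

{W, NE}

U open, U⊆A: ∅, {E}, {S, E}. int(A) = ⋃ = {S, E}
X∖A={N, NE}, int(X∖A)={N}, hence cl(A)={W, S, NE, E}
∂A: remove int from cl → {W, NE}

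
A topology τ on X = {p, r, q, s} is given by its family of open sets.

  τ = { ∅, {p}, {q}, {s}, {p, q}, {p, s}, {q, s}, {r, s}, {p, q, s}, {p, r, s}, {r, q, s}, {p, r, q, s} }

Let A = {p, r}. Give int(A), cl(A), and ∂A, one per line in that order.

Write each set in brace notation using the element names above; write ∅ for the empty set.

int(A) = {p}
cl(A)  = {p, r}
∂A     = {r}

U open, U⊆A: ∅, {p}. int(A) = ⋃ = {p}
X∖A={q, s}, int(X∖A)={q, s}, hence cl(A)={p, r}
∂A: remove int from cl → {r}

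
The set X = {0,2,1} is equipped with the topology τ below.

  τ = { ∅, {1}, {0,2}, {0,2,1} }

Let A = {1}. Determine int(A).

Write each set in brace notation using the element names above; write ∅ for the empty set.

interior: largest open inside A is {1} (from ∅, {1})

{1}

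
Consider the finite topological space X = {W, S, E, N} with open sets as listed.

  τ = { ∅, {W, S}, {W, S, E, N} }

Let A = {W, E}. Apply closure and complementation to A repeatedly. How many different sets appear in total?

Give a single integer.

X∖A={S, N}, int(X∖A)=∅, hence cl(A)={W, S, E, N}
Orbit (k=closure, c=complement):
  1. A     = {W, E}
  2. kA    = {W, S, E, N}
  3. cA    = {S, N}
  4. ckA   = ∅
(closed under both — stop)

4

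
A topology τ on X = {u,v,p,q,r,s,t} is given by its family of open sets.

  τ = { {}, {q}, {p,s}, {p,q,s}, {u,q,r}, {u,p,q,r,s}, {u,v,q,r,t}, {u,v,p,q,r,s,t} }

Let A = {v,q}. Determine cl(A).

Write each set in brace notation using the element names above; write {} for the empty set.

complement {u,p,r,s,t}; its interior {p,s}; cl(A) = X∖{p,s} = {u,v,q,r,t}

{u,v,q,r,t}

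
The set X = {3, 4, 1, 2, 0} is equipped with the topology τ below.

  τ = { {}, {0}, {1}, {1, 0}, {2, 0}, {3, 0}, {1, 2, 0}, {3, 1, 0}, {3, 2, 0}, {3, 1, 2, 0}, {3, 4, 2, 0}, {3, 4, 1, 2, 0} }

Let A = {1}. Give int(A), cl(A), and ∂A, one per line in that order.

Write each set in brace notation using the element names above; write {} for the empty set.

int(A) = {1}
cl(A)  = {1}
∂A     = {}

interior: largest open inside A is {1} (from {}, {1})
cl via duality: int({3, 4, 2, 0}) = {3, 4, 2, 0}, so X∖{3, 4, 2, 0} = {1}
cl∖int = {}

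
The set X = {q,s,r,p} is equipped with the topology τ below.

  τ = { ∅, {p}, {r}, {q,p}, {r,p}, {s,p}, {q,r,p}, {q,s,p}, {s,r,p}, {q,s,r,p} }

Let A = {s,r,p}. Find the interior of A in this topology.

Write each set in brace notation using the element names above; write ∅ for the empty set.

{s,r,p}

open subsets of A: ∅, {r}, {p}, {r,p}, {s,p}, {s,r,p}; so int(A) = {s,r,p}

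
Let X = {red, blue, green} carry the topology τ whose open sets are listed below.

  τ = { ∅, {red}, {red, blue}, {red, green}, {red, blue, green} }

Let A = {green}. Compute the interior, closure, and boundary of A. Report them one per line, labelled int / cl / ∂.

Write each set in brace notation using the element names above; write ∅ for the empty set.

opens ⊆ A: ∅; union → int = ∅
complement {red, blue}; its interior {red, blue}; cl(A) = X∖{red, blue} = {green}
boundary = {green} ∖ ∅ = {green}

int(A) = ∅
cl(A)  = {green}
∂A     = {green}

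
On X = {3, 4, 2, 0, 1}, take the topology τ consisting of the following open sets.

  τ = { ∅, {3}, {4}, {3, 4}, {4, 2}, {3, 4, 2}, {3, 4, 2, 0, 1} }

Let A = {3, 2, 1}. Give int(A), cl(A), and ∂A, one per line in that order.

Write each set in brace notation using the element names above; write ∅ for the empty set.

int(A) = {3}
cl(A)  = {3, 2, 0, 1}
∂A     = {2, 0, 1}

interior: largest open inside A is {3} (from ∅, {3})
cl via duality: int({4, 0}) = {4}, so X∖{4} = {3, 2, 0, 1}
cl∖int = {2, 0, 1}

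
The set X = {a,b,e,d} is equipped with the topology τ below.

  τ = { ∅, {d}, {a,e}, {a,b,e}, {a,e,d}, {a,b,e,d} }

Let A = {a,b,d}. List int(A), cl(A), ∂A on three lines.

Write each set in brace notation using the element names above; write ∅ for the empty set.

int(A) = {d}
cl(A)  = {a,b,e,d}
∂A     = {a,b,e}

U open, U⊆A: ∅, {d}. int(A) = ⋃ = {d}
X∖A={e}, int(X∖A)=∅, hence cl(A)={a,b,e,d}
∂A: remove int from cl → {a,b,e}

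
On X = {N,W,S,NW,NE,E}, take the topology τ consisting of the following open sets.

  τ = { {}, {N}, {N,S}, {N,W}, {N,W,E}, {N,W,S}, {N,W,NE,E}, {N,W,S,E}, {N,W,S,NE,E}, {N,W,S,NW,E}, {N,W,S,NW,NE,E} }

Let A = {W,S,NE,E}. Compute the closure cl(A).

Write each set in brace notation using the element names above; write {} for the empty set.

complement {N,NW}; its interior {N}; cl(A) = X∖{N} = {W,S,NW,NE,E}

{W,S,NW,NE,E}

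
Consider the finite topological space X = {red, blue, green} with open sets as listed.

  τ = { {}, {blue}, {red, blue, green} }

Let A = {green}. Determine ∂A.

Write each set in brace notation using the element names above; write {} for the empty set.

open subsets of A: {}; so int(A) = {}
closure: X∖int(X∖A) = X∖{blue} = {red, green}
∂A = {red, green} minus {} = {red, green}

{red, green}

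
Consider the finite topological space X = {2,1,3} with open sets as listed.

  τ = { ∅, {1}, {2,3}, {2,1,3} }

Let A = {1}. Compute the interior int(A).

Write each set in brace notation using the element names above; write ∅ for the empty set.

interior: largest open inside A is {1} (from ∅, {1})

{1}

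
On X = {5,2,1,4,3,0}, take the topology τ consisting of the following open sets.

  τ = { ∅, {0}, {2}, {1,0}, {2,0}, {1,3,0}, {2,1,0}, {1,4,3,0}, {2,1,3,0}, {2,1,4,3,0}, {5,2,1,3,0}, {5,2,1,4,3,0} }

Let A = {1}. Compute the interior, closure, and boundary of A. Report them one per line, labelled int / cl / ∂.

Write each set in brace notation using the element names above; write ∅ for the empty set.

open subsets of A: ∅; so int(A) = ∅
closure: X∖int(X∖A) = X∖{2,0} = {5,1,4,3}
∂A = {5,1,4,3} minus ∅ = {5,1,4,3}

int(A) = ∅
cl(A)  = {5,1,4,3}
∂A     = {5,1,4,3}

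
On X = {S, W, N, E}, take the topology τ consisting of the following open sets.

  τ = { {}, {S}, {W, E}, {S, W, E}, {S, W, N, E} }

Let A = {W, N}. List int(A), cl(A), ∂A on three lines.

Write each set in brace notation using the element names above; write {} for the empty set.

int(A) = {}
cl(A)  = {W, N, E}
∂A     = {W, N, E}

open subsets of A: {}; so int(A) = {}
closure: X∖int(X∖A) = X∖{S} = {W, N, E}
∂A = {W, N, E} minus {} = {W, N, E}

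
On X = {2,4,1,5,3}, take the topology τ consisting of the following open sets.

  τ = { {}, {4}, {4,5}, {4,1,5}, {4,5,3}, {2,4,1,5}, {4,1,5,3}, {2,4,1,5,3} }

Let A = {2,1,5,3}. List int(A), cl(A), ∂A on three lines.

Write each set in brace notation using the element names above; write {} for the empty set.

int(A) = {}
cl(A)  = {2,1,5,3}
∂A     = {2,1,5,3}

open subsets of A: {}; so int(A) = {}
closure: X∖int(X∖A) = X∖{4} = {2,1,5,3}
∂A = {2,1,5,3} minus {} = {2,1,5,3}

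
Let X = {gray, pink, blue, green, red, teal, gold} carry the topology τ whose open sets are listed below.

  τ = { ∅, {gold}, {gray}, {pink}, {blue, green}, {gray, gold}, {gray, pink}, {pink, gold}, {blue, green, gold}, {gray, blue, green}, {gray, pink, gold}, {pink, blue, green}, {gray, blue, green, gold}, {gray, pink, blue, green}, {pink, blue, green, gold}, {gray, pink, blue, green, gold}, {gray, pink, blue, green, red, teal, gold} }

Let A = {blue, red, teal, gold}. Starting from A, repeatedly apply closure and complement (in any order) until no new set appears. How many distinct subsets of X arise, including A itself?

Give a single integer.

10

X∖A={gray, pink, green}, int(X∖A)={gray, pink}, hence cl(A)={blue, green, red, teal, gold}
Orbit (k=closure, c=complement):
  1. A     = {blue, red, teal, gold}
  2. kA    = {blue, green, red, teal, gold}
  3. cA    = {gray, pink, green}
  4. ckA   = {gray, pink}
  5. kcA   = {gray, pink, blue, green, red, teal}
  6. kckA  = {gray, pink, red, teal}
  7. ckcA  = {gold}
  8. ckckA = {blue, green, gold}
  9. kckcA = {red, teal, gold}
  10. ckckcA = {gray, pink, blue, green}
(closed under both — stop)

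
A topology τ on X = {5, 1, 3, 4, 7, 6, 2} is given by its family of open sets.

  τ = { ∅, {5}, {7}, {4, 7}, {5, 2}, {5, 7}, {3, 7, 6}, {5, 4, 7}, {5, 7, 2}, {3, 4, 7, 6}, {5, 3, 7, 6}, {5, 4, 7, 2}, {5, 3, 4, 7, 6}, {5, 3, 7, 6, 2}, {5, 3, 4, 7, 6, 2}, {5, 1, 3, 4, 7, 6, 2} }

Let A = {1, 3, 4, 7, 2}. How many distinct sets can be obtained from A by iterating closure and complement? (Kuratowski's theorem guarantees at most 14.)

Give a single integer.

10

X∖A={5, 6}, int(X∖A)={5}, hence cl(A)={1, 3, 4, 7, 6, 2}
Orbit (k=closure, c=complement):
  1. A     = {1, 3, 4, 7, 2}
  2. kA    = {1, 3, 4, 7, 6, 2}
  3. cA    = {5, 6}
  4. ckA   = {5}
  5. kcA   = {5, 1, 3, 6, 2}
  6. kckA  = {5, 1, 2}
  7. ckcA  = {4, 7}
  8. ckckA = {3, 4, 7, 6}
  9. kckcA = {1, 3, 4, 7, 6}
  10. ckckcA = {5, 2}
(closed under both — stop)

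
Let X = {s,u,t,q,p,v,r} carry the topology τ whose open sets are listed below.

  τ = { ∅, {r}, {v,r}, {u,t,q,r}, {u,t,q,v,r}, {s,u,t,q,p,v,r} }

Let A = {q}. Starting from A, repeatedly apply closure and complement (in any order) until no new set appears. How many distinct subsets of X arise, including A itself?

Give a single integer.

6

X∖A={s,u,t,p,v,r}, int(X∖A)={v,r}, hence cl(A)={s,u,t,q,p}
Orbit (k=closure, c=complement):
  1. A     = {q}
  2. kA    = {s,u,t,q,p}
  3. cA    = {s,u,t,p,v,r}
  4. ckA   = {v,r}
  5. kcA   = {s,u,t,q,p,v,r}
  6. ckcA  = ∅
(closed under both — stop)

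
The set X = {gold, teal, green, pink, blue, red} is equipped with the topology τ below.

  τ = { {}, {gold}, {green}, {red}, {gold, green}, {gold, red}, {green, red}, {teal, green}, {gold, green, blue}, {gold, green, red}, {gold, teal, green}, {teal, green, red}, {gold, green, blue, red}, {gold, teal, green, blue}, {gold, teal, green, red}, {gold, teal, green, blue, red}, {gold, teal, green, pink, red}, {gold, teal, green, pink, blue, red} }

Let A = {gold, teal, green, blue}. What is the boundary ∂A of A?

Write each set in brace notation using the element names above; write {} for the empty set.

U open, U⊆A: {}, {gold}, {green}, {gold, green}, {teal, green}, {gold, green, blue}, {gold, teal, green}, {gold, teal, green, blue}. int(A) = ⋃ = {gold, teal, green, blue}
X∖A={pink, red}, int(X∖A)={red}, hence cl(A)={gold, teal, green, pink, blue}
∂A: remove int from cl → {pink}

{pink}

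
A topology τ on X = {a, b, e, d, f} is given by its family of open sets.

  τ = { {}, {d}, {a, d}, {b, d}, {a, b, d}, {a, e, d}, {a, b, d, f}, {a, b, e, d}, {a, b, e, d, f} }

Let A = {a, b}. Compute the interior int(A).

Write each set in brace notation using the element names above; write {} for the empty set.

U open, U⊆A: {}. int(A) = ⋃ = {}

{}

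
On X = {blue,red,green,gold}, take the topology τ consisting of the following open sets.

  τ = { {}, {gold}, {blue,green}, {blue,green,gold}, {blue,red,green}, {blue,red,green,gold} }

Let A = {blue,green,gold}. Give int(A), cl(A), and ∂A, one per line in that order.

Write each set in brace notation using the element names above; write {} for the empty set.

int(A) = {blue,green,gold}
cl(A)  = {blue,red,green,gold}
∂A     = {red}

opens ⊆ A: {}, {gold}, {blue,green}, {blue,green,gold}; union → int = {blue,green,gold}
complement {red}; its interior {}; cl(A) = X∖{} = {blue,red,green,gold}
boundary = {blue,red,green,gold} ∖ {blue,green,gold} = {red}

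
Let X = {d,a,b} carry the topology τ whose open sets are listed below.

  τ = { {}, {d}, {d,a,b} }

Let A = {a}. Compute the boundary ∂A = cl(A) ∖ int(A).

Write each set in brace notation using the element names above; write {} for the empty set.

{a,b}

open subsets of A: {}; so int(A) = {}
closure: X∖int(X∖A) = X∖{d} = {a,b}
∂A = {a,b} minus {} = {a,b}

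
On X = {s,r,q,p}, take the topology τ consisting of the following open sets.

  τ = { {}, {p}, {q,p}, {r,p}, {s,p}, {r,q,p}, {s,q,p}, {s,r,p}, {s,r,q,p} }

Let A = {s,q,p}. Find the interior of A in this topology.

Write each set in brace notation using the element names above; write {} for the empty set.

open subsets of A: {}, {p}, {s,p}, {q,p}, {s,q,p}; so int(A) = {s,q,p}

{s,q,p}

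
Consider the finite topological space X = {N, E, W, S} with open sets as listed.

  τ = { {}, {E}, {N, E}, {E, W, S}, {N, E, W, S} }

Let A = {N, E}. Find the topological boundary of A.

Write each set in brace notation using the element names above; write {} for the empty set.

{W, S}

open subsets of A: {}, {E}, {N, E}; so int(A) = {N, E}
closure: X∖int(X∖A) = X∖{} = {N, E, W, S}
∂A = {N, E, W, S} minus {N, E} = {W, S}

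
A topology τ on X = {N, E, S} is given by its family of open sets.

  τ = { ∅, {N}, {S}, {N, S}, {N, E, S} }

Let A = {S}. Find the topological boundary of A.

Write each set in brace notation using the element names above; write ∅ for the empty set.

U open, U⊆A: ∅, {S}. int(A) = ⋃ = {S}
X∖A={N, E}, int(X∖A)={N}, hence cl(A)={E, S}
∂A: remove int from cl → {E}

{E}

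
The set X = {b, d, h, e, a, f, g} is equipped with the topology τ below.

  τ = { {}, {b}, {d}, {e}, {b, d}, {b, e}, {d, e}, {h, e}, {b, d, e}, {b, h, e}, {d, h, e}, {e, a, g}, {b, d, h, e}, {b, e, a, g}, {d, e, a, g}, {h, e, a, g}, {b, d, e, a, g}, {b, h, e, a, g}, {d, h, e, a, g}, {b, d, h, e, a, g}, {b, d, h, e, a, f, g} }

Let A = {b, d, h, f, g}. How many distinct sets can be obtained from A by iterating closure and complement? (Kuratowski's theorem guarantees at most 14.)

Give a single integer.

complement {e, a}; its interior {e}; cl(A) = X∖{e} = {b, d, h, a, f, g}
With k = closure, c = complement:
  1. A     = {b, d, h, f, g}
  2. kA    = {b, d, h, a, f, g}
  3. cA    = {e, a}
  4. ckA   = {e}
  5. kcA   = {h, e, a, f, g}
  6. ckcA  = {b, d}
  7. kckcA = {b, d, f}
  8. ckckcA = {h, e, a, g}
k, c of each give nothing new

8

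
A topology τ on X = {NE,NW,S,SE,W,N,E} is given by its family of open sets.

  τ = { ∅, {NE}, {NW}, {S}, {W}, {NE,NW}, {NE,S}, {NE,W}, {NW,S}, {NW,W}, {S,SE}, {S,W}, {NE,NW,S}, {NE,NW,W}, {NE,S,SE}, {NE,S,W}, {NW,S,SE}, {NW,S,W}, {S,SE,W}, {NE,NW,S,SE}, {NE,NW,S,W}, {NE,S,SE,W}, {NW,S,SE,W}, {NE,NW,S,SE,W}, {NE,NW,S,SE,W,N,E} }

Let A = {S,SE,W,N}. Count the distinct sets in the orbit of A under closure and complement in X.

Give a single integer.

X∖A={NE,NW,E}, int(X∖A)={NE,NW}, hence cl(A)={S,SE,W,N,E}
Orbit (k=closure, c=complement):
  1. A     = {S,SE,W,N}
  2. kA    = {S,SE,W,N,E}
  3. cA    = {NE,NW,E}
  4. ckA   = {NE,NW}
  5. kcA   = {NE,NW,N,E}
  6. ckcA  = {S,SE,W}
(closed under both — stop)

6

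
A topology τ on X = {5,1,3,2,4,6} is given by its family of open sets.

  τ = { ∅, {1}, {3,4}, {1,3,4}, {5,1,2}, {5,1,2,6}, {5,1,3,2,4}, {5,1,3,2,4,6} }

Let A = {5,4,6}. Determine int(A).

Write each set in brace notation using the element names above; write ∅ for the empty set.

∅

open subsets of A: ∅; so int(A) = ∅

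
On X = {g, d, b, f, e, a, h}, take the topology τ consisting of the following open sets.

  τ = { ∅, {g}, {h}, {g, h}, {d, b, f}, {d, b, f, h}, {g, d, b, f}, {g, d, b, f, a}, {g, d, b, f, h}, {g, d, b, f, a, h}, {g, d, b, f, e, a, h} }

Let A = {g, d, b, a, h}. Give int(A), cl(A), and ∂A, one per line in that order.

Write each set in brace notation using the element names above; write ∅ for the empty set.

int(A) = {g, h}
cl(A)  = {g, d, b, f, e, a, h}
∂A     = {d, b, f, e, a}

interior: largest open inside A is {g, h} (from ∅, {g}, {h}, {g, h})
cl via duality: int({f, e}) = ∅, so X∖∅ = {g, d, b, f, e, a, h}
cl∖int = {d, b, f, e, a}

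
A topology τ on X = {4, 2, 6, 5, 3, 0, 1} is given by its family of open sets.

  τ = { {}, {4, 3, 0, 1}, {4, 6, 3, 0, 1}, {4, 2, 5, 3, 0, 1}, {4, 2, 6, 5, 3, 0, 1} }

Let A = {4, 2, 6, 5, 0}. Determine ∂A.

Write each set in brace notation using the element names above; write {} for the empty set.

{4, 2, 6, 5, 3, 0, 1}

open subsets of A: {}; so int(A) = {}
closure: X∖int(X∖A) = X∖{} = {4, 2, 6, 5, 3, 0, 1}
∂A = {4, 2, 6, 5, 3, 0, 1} minus {} = {4, 2, 6, 5, 3, 0, 1}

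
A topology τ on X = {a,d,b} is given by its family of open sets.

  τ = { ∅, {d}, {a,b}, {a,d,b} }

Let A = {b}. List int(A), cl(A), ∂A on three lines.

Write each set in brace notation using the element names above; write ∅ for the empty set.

int(A) = ∅
cl(A)  = {a,b}
∂A     = {a,b}

open subsets of A: ∅; so int(A) = ∅
closure: X∖int(X∖A) = X∖{d} = {a,b}
∂A = {a,b} minus ∅ = {a,b}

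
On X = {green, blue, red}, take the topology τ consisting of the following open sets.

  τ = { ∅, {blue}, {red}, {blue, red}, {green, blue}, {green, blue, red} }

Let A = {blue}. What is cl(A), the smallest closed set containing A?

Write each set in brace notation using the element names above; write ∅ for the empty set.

{green, blue}

X∖A={green, red}, int(X∖A)={red}, hence cl(A)={green, blue}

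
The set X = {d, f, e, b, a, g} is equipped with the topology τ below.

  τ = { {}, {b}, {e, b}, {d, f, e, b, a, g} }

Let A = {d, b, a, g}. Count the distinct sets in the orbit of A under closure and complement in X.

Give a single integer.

X∖A={f, e}, int(X∖A)={}, hence cl(A)={d, f, e, b, a, g}
Orbit (k=closure, c=complement):
  1. A     = {d, b, a, g}
  2. kA    = {d, f, e, b, a, g}
  3. cA    = {f, e}
  4. ckA   = {}
  5. kcA   = {d, f, e, a, g}
  6. ckcA  = {b}
(closed under both — stop)

6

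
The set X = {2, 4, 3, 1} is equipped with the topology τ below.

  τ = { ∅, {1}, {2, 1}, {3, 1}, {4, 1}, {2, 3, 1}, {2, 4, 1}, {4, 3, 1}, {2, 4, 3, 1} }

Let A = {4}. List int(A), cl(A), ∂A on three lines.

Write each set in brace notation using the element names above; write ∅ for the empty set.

open subsets of A: ∅; so int(A) = ∅
closure: X∖int(X∖A) = X∖{2, 3, 1} = {4}
∂A = {4} minus ∅ = {4}

int(A) = ∅
cl(A)  = {4}
∂A     = {4}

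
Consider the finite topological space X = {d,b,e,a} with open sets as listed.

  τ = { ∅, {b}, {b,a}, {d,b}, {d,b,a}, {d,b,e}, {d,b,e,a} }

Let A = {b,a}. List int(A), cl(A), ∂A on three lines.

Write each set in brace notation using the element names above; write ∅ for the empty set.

interior: largest open inside A is {b,a} (from ∅, {b}, {b,a})
cl via duality: int({d,e}) = ∅, so X∖∅ = {d,b,e,a}
cl∖int = {d,e}

int(A) = {b,a}
cl(A)  = {d,b,e,a}
∂A     = {d,e}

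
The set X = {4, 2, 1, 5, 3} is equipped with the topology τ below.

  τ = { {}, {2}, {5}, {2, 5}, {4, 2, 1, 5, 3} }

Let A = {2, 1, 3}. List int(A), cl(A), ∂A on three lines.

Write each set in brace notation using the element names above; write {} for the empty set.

opens ⊆ A: {}, {2}; union → int = {2}
complement {4, 5}; its interior {5}; cl(A) = X∖{5} = {4, 2, 1, 3}
boundary = {4, 2, 1, 3} ∖ {2} = {4, 1, 3}

int(A) = {2}
cl(A)  = {4, 2, 1, 3}
∂A     = {4, 1, 3}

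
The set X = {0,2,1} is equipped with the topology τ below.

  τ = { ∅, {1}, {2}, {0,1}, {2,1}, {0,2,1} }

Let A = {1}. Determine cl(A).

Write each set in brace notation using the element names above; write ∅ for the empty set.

complement {0,2}; its interior {2}; cl(A) = X∖{2} = {0,1}

{0,1}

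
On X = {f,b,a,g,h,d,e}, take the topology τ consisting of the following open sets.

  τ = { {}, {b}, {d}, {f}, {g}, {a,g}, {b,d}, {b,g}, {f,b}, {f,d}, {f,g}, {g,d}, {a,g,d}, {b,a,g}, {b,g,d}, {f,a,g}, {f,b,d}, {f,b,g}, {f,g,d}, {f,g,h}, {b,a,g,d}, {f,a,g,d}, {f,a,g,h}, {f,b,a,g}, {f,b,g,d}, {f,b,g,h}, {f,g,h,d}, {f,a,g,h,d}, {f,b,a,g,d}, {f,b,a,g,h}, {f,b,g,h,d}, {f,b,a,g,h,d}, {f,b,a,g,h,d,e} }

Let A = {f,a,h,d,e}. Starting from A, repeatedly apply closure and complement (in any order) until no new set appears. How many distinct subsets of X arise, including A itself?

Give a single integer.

6

cl via duality: int({b,g}) = {b,g}, so X∖{b,g} = {f,a,h,d,e}
Write k for closure, c for complement:
  1. A     = {f,a,h,d,e}
  2. cA    = {b,g}
  3. kcA   = {b,a,g,h,e}
  4. ckcA  = {f,d}
  5. kckcA = {f,h,d,e}
  6. ckckcA = {b,a,g}
applying k or c yields no new set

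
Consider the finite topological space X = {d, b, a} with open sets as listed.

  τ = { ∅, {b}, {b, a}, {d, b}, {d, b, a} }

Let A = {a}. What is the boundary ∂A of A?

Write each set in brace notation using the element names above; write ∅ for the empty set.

{a}

opens ⊆ A: ∅; union → int = ∅
complement {d, b}; its interior {d, b}; cl(A) = X∖{d, b} = {a}
boundary = {a} ∖ ∅ = {a}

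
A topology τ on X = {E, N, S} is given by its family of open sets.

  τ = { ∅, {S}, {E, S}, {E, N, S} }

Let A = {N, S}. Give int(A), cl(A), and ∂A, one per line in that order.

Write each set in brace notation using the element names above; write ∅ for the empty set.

U open, U⊆A: ∅, {S}. int(A) = ⋃ = {S}
X∖A={E}, int(X∖A)=∅, hence cl(A)={E, N, S}
∂A: remove int from cl → {E, N}

int(A) = {S}
cl(A)  = {E, N, S}
∂A     = {E, N}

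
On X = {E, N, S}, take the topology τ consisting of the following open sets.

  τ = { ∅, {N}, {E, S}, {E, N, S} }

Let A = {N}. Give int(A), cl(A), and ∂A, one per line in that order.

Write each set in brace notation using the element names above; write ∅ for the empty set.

int(A) = {N}
cl(A)  = {N}
∂A     = ∅

interior: largest open inside A is {N} (from ∅, {N})
cl via duality: int({E, S}) = {E, S}, so X∖{E, S} = {N}
cl∖int = ∅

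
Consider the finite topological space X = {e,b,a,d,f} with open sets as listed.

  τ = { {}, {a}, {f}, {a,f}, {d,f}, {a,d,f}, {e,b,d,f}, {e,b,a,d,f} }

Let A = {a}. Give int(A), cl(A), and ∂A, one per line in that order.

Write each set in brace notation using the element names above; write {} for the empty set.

opens ⊆ A: {}, {a}; union → int = {a}
complement {e,b,d,f}; its interior {e,b,d,f}; cl(A) = X∖{e,b,d,f} = {a}
boundary = {a} ∖ {a} = {}

int(A) = {a}
cl(A)  = {a}
∂A     = {}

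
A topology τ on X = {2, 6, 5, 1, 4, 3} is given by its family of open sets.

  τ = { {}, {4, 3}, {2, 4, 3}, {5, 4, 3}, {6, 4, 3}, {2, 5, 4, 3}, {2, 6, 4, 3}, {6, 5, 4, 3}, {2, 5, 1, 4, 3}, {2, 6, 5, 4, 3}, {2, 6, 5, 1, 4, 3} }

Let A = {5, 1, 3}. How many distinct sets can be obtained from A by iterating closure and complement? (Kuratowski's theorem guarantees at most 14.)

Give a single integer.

4

X∖A={2, 6, 4}, int(X∖A)={}, hence cl(A)={2, 6, 5, 1, 4, 3}
Orbit (k=closure, c=complement):
  1. A     = {5, 1, 3}
  2. kA    = {2, 6, 5, 1, 4, 3}
  3. cA    = {2, 6, 4}
  4. ckA   = {}
(closed under both — stop)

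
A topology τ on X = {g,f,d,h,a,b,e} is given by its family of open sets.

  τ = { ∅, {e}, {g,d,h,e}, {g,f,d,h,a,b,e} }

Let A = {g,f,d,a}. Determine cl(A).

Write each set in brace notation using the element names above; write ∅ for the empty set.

complement {h,b,e}; its interior {e}; cl(A) = X∖{e} = {g,f,d,h,a,b}

{g,f,d,h,a,b}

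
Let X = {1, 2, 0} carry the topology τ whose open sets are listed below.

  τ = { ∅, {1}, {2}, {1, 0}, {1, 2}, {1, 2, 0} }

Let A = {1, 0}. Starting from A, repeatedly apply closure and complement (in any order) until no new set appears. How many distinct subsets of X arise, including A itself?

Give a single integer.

2

X∖A={2}, int(X∖A)={2}, hence cl(A)={1, 0}
Orbit (k=closure, c=complement):
  1. A     = {1, 0}
  2. cA    = {2}
(closed under both — stop)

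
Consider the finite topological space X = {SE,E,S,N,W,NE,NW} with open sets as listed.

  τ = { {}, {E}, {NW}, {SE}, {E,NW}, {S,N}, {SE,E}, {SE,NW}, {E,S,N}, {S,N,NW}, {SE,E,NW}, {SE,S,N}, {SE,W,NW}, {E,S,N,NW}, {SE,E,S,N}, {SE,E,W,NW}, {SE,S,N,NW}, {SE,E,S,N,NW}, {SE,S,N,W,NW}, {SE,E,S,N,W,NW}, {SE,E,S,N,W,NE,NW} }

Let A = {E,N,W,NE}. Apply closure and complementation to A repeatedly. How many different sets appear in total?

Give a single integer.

complement {SE,S,NW}; its interior {SE,NW}; cl(A) = X∖{SE,NW} = {E,S,N,W,NE}
With k = closure, c = complement:
  1. A     = {E,N,W,NE}
  2. kA    = {E,S,N,W,NE}
  3. cA    = {SE,S,NW}
  4. ckA   = {SE,NW}
  5. kcA   = {SE,S,N,W,NE,NW}
  6. kckA  = {SE,W,NE,NW}
  7. ckcA  = {E}
  8. ckckA = {E,S,N}
  9. kckcA = {E,NE}
  10. kckckA = {E,S,N,NE}
  11. ckckcA = {SE,S,N,W,NW}
  12. ckckckA = {SE,W,NW}
k, c of each give nothing new

12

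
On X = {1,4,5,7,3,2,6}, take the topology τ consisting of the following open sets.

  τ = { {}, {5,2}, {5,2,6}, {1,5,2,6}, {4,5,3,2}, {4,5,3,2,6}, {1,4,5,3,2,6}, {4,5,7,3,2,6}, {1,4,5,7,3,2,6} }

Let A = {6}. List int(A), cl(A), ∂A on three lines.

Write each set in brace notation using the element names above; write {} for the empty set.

interior: largest open inside A is {} (from {})
cl via duality: int({1,4,5,7,3,2}) = {4,5,3,2}, so X∖{4,5,3,2} = {1,7,6}
cl∖int = {1,7,6}

int(A) = {}
cl(A)  = {1,7,6}
∂A     = {1,7,6}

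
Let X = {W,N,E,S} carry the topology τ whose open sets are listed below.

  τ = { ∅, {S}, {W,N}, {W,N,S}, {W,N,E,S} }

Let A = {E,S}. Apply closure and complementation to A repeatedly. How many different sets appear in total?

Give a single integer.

4

closure: X∖int(X∖A) = X∖{W,N} = {E,S}
Let k=closure and c=complement:
  1. A     = {E,S}
  2. cA    = {W,N}
  3. kcA   = {W,N,E}
  4. ckcA  = {S}
— saturated at 4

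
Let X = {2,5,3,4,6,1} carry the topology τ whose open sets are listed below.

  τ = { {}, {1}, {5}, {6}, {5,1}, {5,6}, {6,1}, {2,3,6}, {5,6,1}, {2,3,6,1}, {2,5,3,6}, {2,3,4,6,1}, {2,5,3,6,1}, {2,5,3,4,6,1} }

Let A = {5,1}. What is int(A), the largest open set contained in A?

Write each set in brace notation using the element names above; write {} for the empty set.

{5,1}

open subsets of A: {}, {5}, {1}, {5,1}; so int(A) = {5,1}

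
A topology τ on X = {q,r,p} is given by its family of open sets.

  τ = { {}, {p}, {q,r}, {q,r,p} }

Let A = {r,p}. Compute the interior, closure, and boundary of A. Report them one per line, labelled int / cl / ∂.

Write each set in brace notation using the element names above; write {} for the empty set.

int(A) = {p}
cl(A)  = {q,r,p}
∂A     = {q,r}

open subsets of A: {}, {p}; so int(A) = {p}
closure: X∖int(X∖A) = X∖{} = {q,r,p}
∂A = {q,r,p} minus {p} = {q,r}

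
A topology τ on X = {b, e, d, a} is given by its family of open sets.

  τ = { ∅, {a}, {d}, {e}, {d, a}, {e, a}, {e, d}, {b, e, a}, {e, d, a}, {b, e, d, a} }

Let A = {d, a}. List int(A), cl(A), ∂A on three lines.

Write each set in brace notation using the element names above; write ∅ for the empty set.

int(A) = {d, a}
cl(A)  = {b, d, a}
∂A     = {b}

opens ⊆ A: ∅, {d}, {a}, {d, a}; union → int = {d, a}
complement {b, e}; its interior {e}; cl(A) = X∖{e} = {b, d, a}
boundary = {b, d, a} ∖ {d, a} = {b}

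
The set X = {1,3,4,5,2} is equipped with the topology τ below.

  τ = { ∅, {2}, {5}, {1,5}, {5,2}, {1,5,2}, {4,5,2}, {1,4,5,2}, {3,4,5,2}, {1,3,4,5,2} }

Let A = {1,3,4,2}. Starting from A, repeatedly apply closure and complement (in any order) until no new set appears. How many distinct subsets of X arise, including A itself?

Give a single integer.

6

closure: X∖int(X∖A) = X∖{5} = {1,3,4,2}
Let k=closure and c=complement:
  1. A     = {1,3,4,2}
  2. cA    = {5}
  3. kcA   = {1,3,4,5}
  4. ckcA  = {2}
  5. kckcA = {3,4,2}
  6. ckckcA = {1,5}
— saturated at 6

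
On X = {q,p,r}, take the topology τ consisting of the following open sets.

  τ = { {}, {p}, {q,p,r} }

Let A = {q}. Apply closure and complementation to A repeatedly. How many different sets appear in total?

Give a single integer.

cl via duality: int({p,r}) = {p}, so X∖{p} = {q,r}
Write k for closure, c for complement:
  1. A     = {q}
  2. kA    = {q,r}
  3. cA    = {p,r}
  4. ckA   = {p}
  5. kcA   = {q,p,r}
  6. ckcA  = {}
applying k or c yields no new set

6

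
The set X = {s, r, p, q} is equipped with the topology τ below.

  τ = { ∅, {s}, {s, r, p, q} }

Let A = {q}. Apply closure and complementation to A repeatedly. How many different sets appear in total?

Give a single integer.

closure: X∖int(X∖A) = X∖{s} = {r, p, q}
Let k=closure and c=complement:
  1. A     = {q}
  2. kA    = {r, p, q}
  3. cA    = {s, r, p}
  4. ckA   = {s}
  5. kcA   = {s, r, p, q}
  6. ckcA  = ∅
— saturated at 6

6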